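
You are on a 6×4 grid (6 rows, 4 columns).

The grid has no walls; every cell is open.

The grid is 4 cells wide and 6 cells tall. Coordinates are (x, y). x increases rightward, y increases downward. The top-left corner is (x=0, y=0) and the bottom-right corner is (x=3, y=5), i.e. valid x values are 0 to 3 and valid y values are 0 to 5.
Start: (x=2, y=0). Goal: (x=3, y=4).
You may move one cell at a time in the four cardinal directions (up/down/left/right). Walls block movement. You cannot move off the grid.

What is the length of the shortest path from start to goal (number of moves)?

Answer: Shortest path length: 5

Derivation:
BFS from (x=2, y=0) until reaching (x=3, y=4):
  Distance 0: (x=2, y=0)
  Distance 1: (x=1, y=0), (x=3, y=0), (x=2, y=1)
  Distance 2: (x=0, y=0), (x=1, y=1), (x=3, y=1), (x=2, y=2)
  Distance 3: (x=0, y=1), (x=1, y=2), (x=3, y=2), (x=2, y=3)
  Distance 4: (x=0, y=2), (x=1, y=3), (x=3, y=3), (x=2, y=4)
  Distance 5: (x=0, y=3), (x=1, y=4), (x=3, y=4), (x=2, y=5)  <- goal reached here
One shortest path (5 moves): (x=2, y=0) -> (x=3, y=0) -> (x=3, y=1) -> (x=3, y=2) -> (x=3, y=3) -> (x=3, y=4)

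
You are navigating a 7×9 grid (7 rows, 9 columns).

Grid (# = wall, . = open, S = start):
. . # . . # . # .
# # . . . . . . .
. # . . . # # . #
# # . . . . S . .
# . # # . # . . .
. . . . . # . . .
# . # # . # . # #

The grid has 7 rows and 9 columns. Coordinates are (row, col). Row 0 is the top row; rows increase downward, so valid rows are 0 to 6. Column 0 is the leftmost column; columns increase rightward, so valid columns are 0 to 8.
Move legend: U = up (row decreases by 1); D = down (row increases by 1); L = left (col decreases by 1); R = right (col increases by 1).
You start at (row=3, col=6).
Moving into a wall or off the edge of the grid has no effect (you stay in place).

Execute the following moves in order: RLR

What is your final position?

Start: (row=3, col=6)
  R (right): (row=3, col=6) -> (row=3, col=7)
  L (left): (row=3, col=7) -> (row=3, col=6)
  R (right): (row=3, col=6) -> (row=3, col=7)
Final: (row=3, col=7)

Answer: Final position: (row=3, col=7)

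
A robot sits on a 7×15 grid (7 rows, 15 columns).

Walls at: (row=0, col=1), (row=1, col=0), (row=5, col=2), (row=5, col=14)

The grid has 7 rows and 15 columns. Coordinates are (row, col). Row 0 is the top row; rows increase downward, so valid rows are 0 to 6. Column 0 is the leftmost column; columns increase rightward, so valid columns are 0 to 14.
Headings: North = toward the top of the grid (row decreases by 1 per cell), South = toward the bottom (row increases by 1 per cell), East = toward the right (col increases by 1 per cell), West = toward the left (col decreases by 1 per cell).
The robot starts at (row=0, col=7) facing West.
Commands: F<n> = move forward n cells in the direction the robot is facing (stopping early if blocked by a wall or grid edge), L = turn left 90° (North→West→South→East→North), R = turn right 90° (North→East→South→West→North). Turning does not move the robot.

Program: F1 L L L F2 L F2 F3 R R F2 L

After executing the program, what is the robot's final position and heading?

Answer: Final position: (row=0, col=4), facing North

Derivation:
Start: (row=0, col=7), facing West
  F1: move forward 1, now at (row=0, col=6)
  L: turn left, now facing South
  L: turn left, now facing East
  L: turn left, now facing North
  F2: move forward 0/2 (blocked), now at (row=0, col=6)
  L: turn left, now facing West
  F2: move forward 2, now at (row=0, col=4)
  F3: move forward 2/3 (blocked), now at (row=0, col=2)
  R: turn right, now facing North
  R: turn right, now facing East
  F2: move forward 2, now at (row=0, col=4)
  L: turn left, now facing North
Final: (row=0, col=4), facing North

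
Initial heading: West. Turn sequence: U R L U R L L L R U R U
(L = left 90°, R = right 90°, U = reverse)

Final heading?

Answer: Final heading: West

Derivation:
Start: West
  U (U-turn (180°)) -> East
  R (right (90° clockwise)) -> South
  L (left (90° counter-clockwise)) -> East
  U (U-turn (180°)) -> West
  R (right (90° clockwise)) -> North
  L (left (90° counter-clockwise)) -> West
  L (left (90° counter-clockwise)) -> South
  L (left (90° counter-clockwise)) -> East
  R (right (90° clockwise)) -> South
  U (U-turn (180°)) -> North
  R (right (90° clockwise)) -> East
  U (U-turn (180°)) -> West
Final: West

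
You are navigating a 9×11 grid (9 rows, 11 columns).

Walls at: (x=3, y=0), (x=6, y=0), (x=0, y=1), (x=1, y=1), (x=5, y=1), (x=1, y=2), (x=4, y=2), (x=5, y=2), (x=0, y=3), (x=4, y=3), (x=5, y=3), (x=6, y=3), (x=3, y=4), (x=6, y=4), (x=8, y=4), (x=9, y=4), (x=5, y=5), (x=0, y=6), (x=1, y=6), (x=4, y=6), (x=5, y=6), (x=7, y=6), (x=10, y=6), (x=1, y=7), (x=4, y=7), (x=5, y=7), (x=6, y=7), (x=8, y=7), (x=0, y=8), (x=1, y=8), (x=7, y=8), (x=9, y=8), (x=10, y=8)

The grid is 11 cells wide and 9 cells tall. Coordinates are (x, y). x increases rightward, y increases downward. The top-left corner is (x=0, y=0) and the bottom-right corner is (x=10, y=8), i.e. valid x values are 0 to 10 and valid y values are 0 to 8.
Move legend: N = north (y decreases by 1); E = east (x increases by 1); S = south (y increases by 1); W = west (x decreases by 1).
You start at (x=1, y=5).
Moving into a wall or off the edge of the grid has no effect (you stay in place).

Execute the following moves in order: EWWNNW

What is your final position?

Answer: Final position: (x=0, y=4)

Derivation:
Start: (x=1, y=5)
  E (east): (x=1, y=5) -> (x=2, y=5)
  W (west): (x=2, y=5) -> (x=1, y=5)
  W (west): (x=1, y=5) -> (x=0, y=5)
  N (north): (x=0, y=5) -> (x=0, y=4)
  N (north): blocked, stay at (x=0, y=4)
  W (west): blocked, stay at (x=0, y=4)
Final: (x=0, y=4)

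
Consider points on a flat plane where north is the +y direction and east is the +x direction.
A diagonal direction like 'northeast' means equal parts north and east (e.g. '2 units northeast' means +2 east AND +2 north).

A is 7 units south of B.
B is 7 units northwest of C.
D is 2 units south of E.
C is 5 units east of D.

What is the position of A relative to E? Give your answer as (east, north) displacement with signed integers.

Place E at the origin (east=0, north=0).
  D is 2 units south of E: delta (east=+0, north=-2); D at (east=0, north=-2).
  C is 5 units east of D: delta (east=+5, north=+0); C at (east=5, north=-2).
  B is 7 units northwest of C: delta (east=-7, north=+7); B at (east=-2, north=5).
  A is 7 units south of B: delta (east=+0, north=-7); A at (east=-2, north=-2).
Therefore A relative to E: (east=-2, north=-2).

Answer: A is at (east=-2, north=-2) relative to E.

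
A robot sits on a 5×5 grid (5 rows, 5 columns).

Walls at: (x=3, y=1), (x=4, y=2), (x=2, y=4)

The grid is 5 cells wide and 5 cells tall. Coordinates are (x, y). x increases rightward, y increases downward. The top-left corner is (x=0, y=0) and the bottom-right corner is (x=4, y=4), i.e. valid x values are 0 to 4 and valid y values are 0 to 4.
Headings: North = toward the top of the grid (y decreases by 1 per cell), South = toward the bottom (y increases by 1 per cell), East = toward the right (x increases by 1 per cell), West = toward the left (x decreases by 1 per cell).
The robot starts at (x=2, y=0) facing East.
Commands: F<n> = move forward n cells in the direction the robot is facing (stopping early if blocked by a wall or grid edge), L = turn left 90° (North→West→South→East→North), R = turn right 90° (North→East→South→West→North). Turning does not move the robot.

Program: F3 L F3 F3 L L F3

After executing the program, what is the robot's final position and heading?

Start: (x=2, y=0), facing East
  F3: move forward 2/3 (blocked), now at (x=4, y=0)
  L: turn left, now facing North
  F3: move forward 0/3 (blocked), now at (x=4, y=0)
  F3: move forward 0/3 (blocked), now at (x=4, y=0)
  L: turn left, now facing West
  L: turn left, now facing South
  F3: move forward 1/3 (blocked), now at (x=4, y=1)
Final: (x=4, y=1), facing South

Answer: Final position: (x=4, y=1), facing South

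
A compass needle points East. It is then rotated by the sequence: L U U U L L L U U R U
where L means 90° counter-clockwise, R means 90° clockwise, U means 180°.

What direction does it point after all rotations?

Answer: Final heading: South

Derivation:
Start: East
  L (left (90° counter-clockwise)) -> North
  U (U-turn (180°)) -> South
  U (U-turn (180°)) -> North
  U (U-turn (180°)) -> South
  L (left (90° counter-clockwise)) -> East
  L (left (90° counter-clockwise)) -> North
  L (left (90° counter-clockwise)) -> West
  U (U-turn (180°)) -> East
  U (U-turn (180°)) -> West
  R (right (90° clockwise)) -> North
  U (U-turn (180°)) -> South
Final: South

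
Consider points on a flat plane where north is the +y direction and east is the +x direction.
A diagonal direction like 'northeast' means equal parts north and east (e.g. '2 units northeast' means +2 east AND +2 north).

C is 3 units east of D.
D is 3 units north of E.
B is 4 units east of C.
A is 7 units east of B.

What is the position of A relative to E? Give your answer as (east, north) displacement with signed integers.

Answer: A is at (east=14, north=3) relative to E.

Derivation:
Place E at the origin (east=0, north=0).
  D is 3 units north of E: delta (east=+0, north=+3); D at (east=0, north=3).
  C is 3 units east of D: delta (east=+3, north=+0); C at (east=3, north=3).
  B is 4 units east of C: delta (east=+4, north=+0); B at (east=7, north=3).
  A is 7 units east of B: delta (east=+7, north=+0); A at (east=14, north=3).
Therefore A relative to E: (east=14, north=3).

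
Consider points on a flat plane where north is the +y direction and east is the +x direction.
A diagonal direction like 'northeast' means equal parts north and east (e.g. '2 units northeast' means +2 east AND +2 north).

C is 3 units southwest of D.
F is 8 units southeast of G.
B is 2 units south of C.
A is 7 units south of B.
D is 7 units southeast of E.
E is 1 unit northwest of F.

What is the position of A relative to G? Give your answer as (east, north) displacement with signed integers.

Place G at the origin (east=0, north=0).
  F is 8 units southeast of G: delta (east=+8, north=-8); F at (east=8, north=-8).
  E is 1 unit northwest of F: delta (east=-1, north=+1); E at (east=7, north=-7).
  D is 7 units southeast of E: delta (east=+7, north=-7); D at (east=14, north=-14).
  C is 3 units southwest of D: delta (east=-3, north=-3); C at (east=11, north=-17).
  B is 2 units south of C: delta (east=+0, north=-2); B at (east=11, north=-19).
  A is 7 units south of B: delta (east=+0, north=-7); A at (east=11, north=-26).
Therefore A relative to G: (east=11, north=-26).

Answer: A is at (east=11, north=-26) relative to G.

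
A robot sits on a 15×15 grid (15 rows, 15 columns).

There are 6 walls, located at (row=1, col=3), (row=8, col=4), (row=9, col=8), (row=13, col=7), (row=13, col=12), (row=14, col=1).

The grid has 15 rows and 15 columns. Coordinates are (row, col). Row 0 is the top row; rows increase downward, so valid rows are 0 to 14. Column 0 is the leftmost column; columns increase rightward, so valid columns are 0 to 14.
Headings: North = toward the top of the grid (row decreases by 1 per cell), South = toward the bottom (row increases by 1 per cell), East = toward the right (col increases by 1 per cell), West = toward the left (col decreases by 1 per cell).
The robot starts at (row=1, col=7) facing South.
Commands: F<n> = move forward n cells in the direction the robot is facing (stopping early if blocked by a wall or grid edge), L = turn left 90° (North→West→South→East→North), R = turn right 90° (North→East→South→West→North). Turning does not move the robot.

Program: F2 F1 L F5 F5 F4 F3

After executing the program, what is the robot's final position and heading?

Start: (row=1, col=7), facing South
  F2: move forward 2, now at (row=3, col=7)
  F1: move forward 1, now at (row=4, col=7)
  L: turn left, now facing East
  F5: move forward 5, now at (row=4, col=12)
  F5: move forward 2/5 (blocked), now at (row=4, col=14)
  F4: move forward 0/4 (blocked), now at (row=4, col=14)
  F3: move forward 0/3 (blocked), now at (row=4, col=14)
Final: (row=4, col=14), facing East

Answer: Final position: (row=4, col=14), facing East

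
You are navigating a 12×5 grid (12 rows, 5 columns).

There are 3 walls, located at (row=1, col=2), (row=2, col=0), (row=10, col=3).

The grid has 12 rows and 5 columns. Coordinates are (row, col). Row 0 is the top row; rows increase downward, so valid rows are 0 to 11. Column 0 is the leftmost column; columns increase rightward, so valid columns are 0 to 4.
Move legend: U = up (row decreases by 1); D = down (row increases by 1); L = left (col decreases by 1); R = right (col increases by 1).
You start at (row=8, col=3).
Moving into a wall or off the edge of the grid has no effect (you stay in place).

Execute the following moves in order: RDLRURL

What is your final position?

Answer: Final position: (row=8, col=3)

Derivation:
Start: (row=8, col=3)
  R (right): (row=8, col=3) -> (row=8, col=4)
  D (down): (row=8, col=4) -> (row=9, col=4)
  L (left): (row=9, col=4) -> (row=9, col=3)
  R (right): (row=9, col=3) -> (row=9, col=4)
  U (up): (row=9, col=4) -> (row=8, col=4)
  R (right): blocked, stay at (row=8, col=4)
  L (left): (row=8, col=4) -> (row=8, col=3)
Final: (row=8, col=3)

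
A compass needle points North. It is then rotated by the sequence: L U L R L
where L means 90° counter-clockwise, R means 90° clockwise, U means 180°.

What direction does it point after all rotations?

Answer: Final heading: North

Derivation:
Start: North
  L (left (90° counter-clockwise)) -> West
  U (U-turn (180°)) -> East
  L (left (90° counter-clockwise)) -> North
  R (right (90° clockwise)) -> East
  L (left (90° counter-clockwise)) -> North
Final: North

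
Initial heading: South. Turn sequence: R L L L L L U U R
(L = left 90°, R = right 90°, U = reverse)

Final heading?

Start: South
  R (right (90° clockwise)) -> West
  L (left (90° counter-clockwise)) -> South
  L (left (90° counter-clockwise)) -> East
  L (left (90° counter-clockwise)) -> North
  L (left (90° counter-clockwise)) -> West
  L (left (90° counter-clockwise)) -> South
  U (U-turn (180°)) -> North
  U (U-turn (180°)) -> South
  R (right (90° clockwise)) -> West
Final: West

Answer: Final heading: West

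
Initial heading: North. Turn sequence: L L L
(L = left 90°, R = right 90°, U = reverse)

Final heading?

Answer: Final heading: East

Derivation:
Start: North
  L (left (90° counter-clockwise)) -> West
  L (left (90° counter-clockwise)) -> South
  L (left (90° counter-clockwise)) -> East
Final: East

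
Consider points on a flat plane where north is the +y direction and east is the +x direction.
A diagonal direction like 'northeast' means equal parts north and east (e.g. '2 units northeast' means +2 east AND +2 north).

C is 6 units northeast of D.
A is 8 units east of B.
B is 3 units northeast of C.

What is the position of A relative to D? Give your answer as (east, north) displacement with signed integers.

Answer: A is at (east=17, north=9) relative to D.

Derivation:
Place D at the origin (east=0, north=0).
  C is 6 units northeast of D: delta (east=+6, north=+6); C at (east=6, north=6).
  B is 3 units northeast of C: delta (east=+3, north=+3); B at (east=9, north=9).
  A is 8 units east of B: delta (east=+8, north=+0); A at (east=17, north=9).
Therefore A relative to D: (east=17, north=9).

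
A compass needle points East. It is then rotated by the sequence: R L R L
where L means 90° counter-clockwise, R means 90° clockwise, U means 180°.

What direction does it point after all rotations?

Answer: Final heading: East

Derivation:
Start: East
  R (right (90° clockwise)) -> South
  L (left (90° counter-clockwise)) -> East
  R (right (90° clockwise)) -> South
  L (left (90° counter-clockwise)) -> East
Final: East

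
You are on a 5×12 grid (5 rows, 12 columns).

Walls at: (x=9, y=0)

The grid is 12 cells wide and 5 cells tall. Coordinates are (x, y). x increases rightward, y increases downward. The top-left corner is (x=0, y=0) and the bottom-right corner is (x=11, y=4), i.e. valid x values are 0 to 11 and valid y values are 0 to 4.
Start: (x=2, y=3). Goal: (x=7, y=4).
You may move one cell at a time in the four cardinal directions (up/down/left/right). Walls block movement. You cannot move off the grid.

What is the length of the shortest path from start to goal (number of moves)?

Answer: Shortest path length: 6

Derivation:
BFS from (x=2, y=3) until reaching (x=7, y=4):
  Distance 0: (x=2, y=3)
  Distance 1: (x=2, y=2), (x=1, y=3), (x=3, y=3), (x=2, y=4)
  Distance 2: (x=2, y=1), (x=1, y=2), (x=3, y=2), (x=0, y=3), (x=4, y=3), (x=1, y=4), (x=3, y=4)
  Distance 3: (x=2, y=0), (x=1, y=1), (x=3, y=1), (x=0, y=2), (x=4, y=2), (x=5, y=3), (x=0, y=4), (x=4, y=4)
  Distance 4: (x=1, y=0), (x=3, y=0), (x=0, y=1), (x=4, y=1), (x=5, y=2), (x=6, y=3), (x=5, y=4)
  Distance 5: (x=0, y=0), (x=4, y=0), (x=5, y=1), (x=6, y=2), (x=7, y=3), (x=6, y=4)
  Distance 6: (x=5, y=0), (x=6, y=1), (x=7, y=2), (x=8, y=3), (x=7, y=4)  <- goal reached here
One shortest path (6 moves): (x=2, y=3) -> (x=3, y=3) -> (x=4, y=3) -> (x=5, y=3) -> (x=6, y=3) -> (x=7, y=3) -> (x=7, y=4)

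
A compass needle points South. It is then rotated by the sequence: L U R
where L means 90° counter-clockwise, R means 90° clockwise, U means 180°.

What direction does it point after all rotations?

Start: South
  L (left (90° counter-clockwise)) -> East
  U (U-turn (180°)) -> West
  R (right (90° clockwise)) -> North
Final: North

Answer: Final heading: North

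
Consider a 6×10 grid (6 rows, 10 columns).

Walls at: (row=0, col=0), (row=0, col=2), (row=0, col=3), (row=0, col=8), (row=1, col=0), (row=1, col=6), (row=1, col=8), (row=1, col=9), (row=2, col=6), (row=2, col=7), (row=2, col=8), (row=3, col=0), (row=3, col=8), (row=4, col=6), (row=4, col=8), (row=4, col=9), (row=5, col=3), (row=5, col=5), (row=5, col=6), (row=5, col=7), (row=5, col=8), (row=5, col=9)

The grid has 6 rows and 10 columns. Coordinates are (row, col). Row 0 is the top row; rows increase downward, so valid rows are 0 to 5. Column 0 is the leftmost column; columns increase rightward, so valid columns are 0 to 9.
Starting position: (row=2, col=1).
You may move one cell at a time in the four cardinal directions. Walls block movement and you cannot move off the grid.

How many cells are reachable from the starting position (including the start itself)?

Answer: Reachable cells: 35

Derivation:
BFS flood-fill from (row=2, col=1):
  Distance 0: (row=2, col=1)
  Distance 1: (row=1, col=1), (row=2, col=0), (row=2, col=2), (row=3, col=1)
  Distance 2: (row=0, col=1), (row=1, col=2), (row=2, col=3), (row=3, col=2), (row=4, col=1)
  Distance 3: (row=1, col=3), (row=2, col=4), (row=3, col=3), (row=4, col=0), (row=4, col=2), (row=5, col=1)
  Distance 4: (row=1, col=4), (row=2, col=5), (row=3, col=4), (row=4, col=3), (row=5, col=0), (row=5, col=2)
  Distance 5: (row=0, col=4), (row=1, col=5), (row=3, col=5), (row=4, col=4)
  Distance 6: (row=0, col=5), (row=3, col=6), (row=4, col=5), (row=5, col=4)
  Distance 7: (row=0, col=6), (row=3, col=7)
  Distance 8: (row=0, col=7), (row=4, col=7)
  Distance 9: (row=1, col=7)
Total reachable: 35 (grid has 38 open cells total)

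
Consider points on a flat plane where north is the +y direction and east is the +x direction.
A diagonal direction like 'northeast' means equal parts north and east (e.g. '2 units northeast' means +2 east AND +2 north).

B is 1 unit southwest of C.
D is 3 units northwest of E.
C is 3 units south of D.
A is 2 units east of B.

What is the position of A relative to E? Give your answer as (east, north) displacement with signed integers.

Answer: A is at (east=-2, north=-1) relative to E.

Derivation:
Place E at the origin (east=0, north=0).
  D is 3 units northwest of E: delta (east=-3, north=+3); D at (east=-3, north=3).
  C is 3 units south of D: delta (east=+0, north=-3); C at (east=-3, north=0).
  B is 1 unit southwest of C: delta (east=-1, north=-1); B at (east=-4, north=-1).
  A is 2 units east of B: delta (east=+2, north=+0); A at (east=-2, north=-1).
Therefore A relative to E: (east=-2, north=-1).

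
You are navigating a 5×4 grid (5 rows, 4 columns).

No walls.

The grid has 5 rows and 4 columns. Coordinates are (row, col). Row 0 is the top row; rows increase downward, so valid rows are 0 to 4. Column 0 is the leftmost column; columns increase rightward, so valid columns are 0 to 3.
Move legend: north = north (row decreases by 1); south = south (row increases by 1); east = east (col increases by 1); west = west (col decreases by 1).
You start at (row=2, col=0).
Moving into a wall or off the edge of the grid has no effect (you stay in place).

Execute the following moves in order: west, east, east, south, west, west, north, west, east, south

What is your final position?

Start: (row=2, col=0)
  west (west): blocked, stay at (row=2, col=0)
  east (east): (row=2, col=0) -> (row=2, col=1)
  east (east): (row=2, col=1) -> (row=2, col=2)
  south (south): (row=2, col=2) -> (row=3, col=2)
  west (west): (row=3, col=2) -> (row=3, col=1)
  west (west): (row=3, col=1) -> (row=3, col=0)
  north (north): (row=3, col=0) -> (row=2, col=0)
  west (west): blocked, stay at (row=2, col=0)
  east (east): (row=2, col=0) -> (row=2, col=1)
  south (south): (row=2, col=1) -> (row=3, col=1)
Final: (row=3, col=1)

Answer: Final position: (row=3, col=1)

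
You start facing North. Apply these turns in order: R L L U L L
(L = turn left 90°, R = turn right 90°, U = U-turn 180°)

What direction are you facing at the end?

Start: North
  R (right (90° clockwise)) -> East
  L (left (90° counter-clockwise)) -> North
  L (left (90° counter-clockwise)) -> West
  U (U-turn (180°)) -> East
  L (left (90° counter-clockwise)) -> North
  L (left (90° counter-clockwise)) -> West
Final: West

Answer: Final heading: West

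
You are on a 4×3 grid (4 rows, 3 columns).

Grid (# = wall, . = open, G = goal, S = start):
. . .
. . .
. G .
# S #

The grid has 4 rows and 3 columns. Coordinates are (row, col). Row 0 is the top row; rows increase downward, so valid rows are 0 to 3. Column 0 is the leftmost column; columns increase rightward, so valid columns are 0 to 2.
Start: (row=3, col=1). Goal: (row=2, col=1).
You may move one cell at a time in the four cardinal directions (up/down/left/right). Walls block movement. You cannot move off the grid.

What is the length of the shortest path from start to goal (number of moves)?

Answer: Shortest path length: 1

Derivation:
BFS from (row=3, col=1) until reaching (row=2, col=1):
  Distance 0: (row=3, col=1)
  Distance 1: (row=2, col=1)  <- goal reached here
One shortest path (1 moves): (row=3, col=1) -> (row=2, col=1)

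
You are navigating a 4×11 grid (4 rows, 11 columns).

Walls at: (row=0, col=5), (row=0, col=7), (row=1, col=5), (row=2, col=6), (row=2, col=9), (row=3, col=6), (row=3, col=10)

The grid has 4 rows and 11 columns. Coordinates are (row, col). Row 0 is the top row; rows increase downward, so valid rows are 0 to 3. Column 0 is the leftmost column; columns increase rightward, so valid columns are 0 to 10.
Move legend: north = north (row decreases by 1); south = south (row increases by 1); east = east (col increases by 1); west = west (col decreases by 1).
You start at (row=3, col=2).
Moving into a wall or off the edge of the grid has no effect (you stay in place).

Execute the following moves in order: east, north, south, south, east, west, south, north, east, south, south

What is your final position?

Start: (row=3, col=2)
  east (east): (row=3, col=2) -> (row=3, col=3)
  north (north): (row=3, col=3) -> (row=2, col=3)
  south (south): (row=2, col=3) -> (row=3, col=3)
  south (south): blocked, stay at (row=3, col=3)
  east (east): (row=3, col=3) -> (row=3, col=4)
  west (west): (row=3, col=4) -> (row=3, col=3)
  south (south): blocked, stay at (row=3, col=3)
  north (north): (row=3, col=3) -> (row=2, col=3)
  east (east): (row=2, col=3) -> (row=2, col=4)
  south (south): (row=2, col=4) -> (row=3, col=4)
  south (south): blocked, stay at (row=3, col=4)
Final: (row=3, col=4)

Answer: Final position: (row=3, col=4)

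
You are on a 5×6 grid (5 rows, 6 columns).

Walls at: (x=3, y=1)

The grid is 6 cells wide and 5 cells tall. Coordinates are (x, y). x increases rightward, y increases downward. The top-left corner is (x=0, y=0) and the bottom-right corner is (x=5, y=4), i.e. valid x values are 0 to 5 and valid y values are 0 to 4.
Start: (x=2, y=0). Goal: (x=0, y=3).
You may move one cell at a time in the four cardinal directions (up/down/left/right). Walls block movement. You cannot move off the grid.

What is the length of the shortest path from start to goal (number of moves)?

Answer: Shortest path length: 5

Derivation:
BFS from (x=2, y=0) until reaching (x=0, y=3):
  Distance 0: (x=2, y=0)
  Distance 1: (x=1, y=0), (x=3, y=0), (x=2, y=1)
  Distance 2: (x=0, y=0), (x=4, y=0), (x=1, y=1), (x=2, y=2)
  Distance 3: (x=5, y=0), (x=0, y=1), (x=4, y=1), (x=1, y=2), (x=3, y=2), (x=2, y=3)
  Distance 4: (x=5, y=1), (x=0, y=2), (x=4, y=2), (x=1, y=3), (x=3, y=3), (x=2, y=4)
  Distance 5: (x=5, y=2), (x=0, y=3), (x=4, y=3), (x=1, y=4), (x=3, y=4)  <- goal reached here
One shortest path (5 moves): (x=2, y=0) -> (x=1, y=0) -> (x=0, y=0) -> (x=0, y=1) -> (x=0, y=2) -> (x=0, y=3)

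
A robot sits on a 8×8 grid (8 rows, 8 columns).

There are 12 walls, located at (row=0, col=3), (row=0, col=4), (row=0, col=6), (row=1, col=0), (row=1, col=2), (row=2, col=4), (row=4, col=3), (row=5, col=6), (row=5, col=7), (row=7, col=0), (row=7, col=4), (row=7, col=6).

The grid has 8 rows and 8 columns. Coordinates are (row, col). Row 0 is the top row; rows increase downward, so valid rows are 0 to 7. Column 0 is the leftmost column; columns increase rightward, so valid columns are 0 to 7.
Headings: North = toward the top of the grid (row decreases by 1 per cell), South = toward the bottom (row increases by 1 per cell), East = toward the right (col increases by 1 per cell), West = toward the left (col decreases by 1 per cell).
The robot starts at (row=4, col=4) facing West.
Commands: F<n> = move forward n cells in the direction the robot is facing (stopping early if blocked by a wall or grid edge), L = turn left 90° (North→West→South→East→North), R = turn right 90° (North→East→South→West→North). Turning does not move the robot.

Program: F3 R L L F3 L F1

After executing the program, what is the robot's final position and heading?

Start: (row=4, col=4), facing West
  F3: move forward 0/3 (blocked), now at (row=4, col=4)
  R: turn right, now facing North
  L: turn left, now facing West
  L: turn left, now facing South
  F3: move forward 2/3 (blocked), now at (row=6, col=4)
  L: turn left, now facing East
  F1: move forward 1, now at (row=6, col=5)
Final: (row=6, col=5), facing East

Answer: Final position: (row=6, col=5), facing East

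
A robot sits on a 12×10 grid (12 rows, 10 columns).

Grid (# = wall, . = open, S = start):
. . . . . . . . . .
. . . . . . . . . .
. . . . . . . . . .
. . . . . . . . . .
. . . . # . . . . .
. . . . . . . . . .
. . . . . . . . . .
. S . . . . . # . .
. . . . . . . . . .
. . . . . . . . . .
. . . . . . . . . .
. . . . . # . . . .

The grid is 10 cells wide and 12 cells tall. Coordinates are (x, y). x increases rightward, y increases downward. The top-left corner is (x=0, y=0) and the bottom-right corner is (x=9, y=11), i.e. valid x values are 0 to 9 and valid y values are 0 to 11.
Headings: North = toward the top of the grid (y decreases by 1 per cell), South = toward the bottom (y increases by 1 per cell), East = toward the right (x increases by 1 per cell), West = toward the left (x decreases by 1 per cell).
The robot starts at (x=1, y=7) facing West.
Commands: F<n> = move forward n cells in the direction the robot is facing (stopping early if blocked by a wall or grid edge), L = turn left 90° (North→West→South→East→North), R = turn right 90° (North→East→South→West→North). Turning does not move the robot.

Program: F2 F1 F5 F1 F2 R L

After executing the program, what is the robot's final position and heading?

Start: (x=1, y=7), facing West
  F2: move forward 1/2 (blocked), now at (x=0, y=7)
  F1: move forward 0/1 (blocked), now at (x=0, y=7)
  F5: move forward 0/5 (blocked), now at (x=0, y=7)
  F1: move forward 0/1 (blocked), now at (x=0, y=7)
  F2: move forward 0/2 (blocked), now at (x=0, y=7)
  R: turn right, now facing North
  L: turn left, now facing West
Final: (x=0, y=7), facing West

Answer: Final position: (x=0, y=7), facing West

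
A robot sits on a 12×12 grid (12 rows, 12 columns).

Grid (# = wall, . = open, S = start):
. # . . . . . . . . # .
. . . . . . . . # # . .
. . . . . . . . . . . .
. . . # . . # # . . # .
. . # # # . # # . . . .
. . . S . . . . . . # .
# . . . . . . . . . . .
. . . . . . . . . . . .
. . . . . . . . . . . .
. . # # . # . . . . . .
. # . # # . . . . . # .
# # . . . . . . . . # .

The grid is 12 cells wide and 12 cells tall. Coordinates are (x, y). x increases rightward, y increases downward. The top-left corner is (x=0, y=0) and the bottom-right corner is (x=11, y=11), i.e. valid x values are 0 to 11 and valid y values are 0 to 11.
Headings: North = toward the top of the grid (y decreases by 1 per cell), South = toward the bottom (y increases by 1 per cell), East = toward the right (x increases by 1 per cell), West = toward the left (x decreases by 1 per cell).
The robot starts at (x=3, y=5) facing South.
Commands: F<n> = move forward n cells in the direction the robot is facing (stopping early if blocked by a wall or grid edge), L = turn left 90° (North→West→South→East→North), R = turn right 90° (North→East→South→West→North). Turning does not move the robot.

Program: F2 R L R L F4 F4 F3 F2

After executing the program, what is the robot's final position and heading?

Answer: Final position: (x=3, y=8), facing South

Derivation:
Start: (x=3, y=5), facing South
  F2: move forward 2, now at (x=3, y=7)
  R: turn right, now facing West
  L: turn left, now facing South
  R: turn right, now facing West
  L: turn left, now facing South
  F4: move forward 1/4 (blocked), now at (x=3, y=8)
  F4: move forward 0/4 (blocked), now at (x=3, y=8)
  F3: move forward 0/3 (blocked), now at (x=3, y=8)
  F2: move forward 0/2 (blocked), now at (x=3, y=8)
Final: (x=3, y=8), facing South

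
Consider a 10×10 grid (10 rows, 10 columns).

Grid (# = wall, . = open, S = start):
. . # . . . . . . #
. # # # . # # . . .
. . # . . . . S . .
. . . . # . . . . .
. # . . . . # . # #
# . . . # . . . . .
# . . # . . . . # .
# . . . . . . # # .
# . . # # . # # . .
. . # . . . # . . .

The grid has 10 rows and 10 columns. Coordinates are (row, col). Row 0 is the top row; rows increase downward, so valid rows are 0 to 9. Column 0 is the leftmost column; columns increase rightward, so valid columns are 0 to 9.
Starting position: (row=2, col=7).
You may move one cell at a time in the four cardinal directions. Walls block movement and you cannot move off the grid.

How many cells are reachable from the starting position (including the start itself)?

BFS flood-fill from (row=2, col=7):
  Distance 0: (row=2, col=7)
  Distance 1: (row=1, col=7), (row=2, col=6), (row=2, col=8), (row=3, col=7)
  Distance 2: (row=0, col=7), (row=1, col=8), (row=2, col=5), (row=2, col=9), (row=3, col=6), (row=3, col=8), (row=4, col=7)
  Distance 3: (row=0, col=6), (row=0, col=8), (row=1, col=9), (row=2, col=4), (row=3, col=5), (row=3, col=9), (row=5, col=7)
  Distance 4: (row=0, col=5), (row=1, col=4), (row=2, col=3), (row=4, col=5), (row=5, col=6), (row=5, col=8), (row=6, col=7)
  Distance 5: (row=0, col=4), (row=3, col=3), (row=4, col=4), (row=5, col=5), (row=5, col=9), (row=6, col=6)
  Distance 6: (row=0, col=3), (row=3, col=2), (row=4, col=3), (row=6, col=5), (row=6, col=9), (row=7, col=6)
  Distance 7: (row=3, col=1), (row=4, col=2), (row=5, col=3), (row=6, col=4), (row=7, col=5), (row=7, col=9)
  Distance 8: (row=2, col=1), (row=3, col=0), (row=5, col=2), (row=7, col=4), (row=8, col=5), (row=8, col=9)
  Distance 9: (row=2, col=0), (row=4, col=0), (row=5, col=1), (row=6, col=2), (row=7, col=3), (row=8, col=8), (row=9, col=5), (row=9, col=9)
  Distance 10: (row=1, col=0), (row=6, col=1), (row=7, col=2), (row=9, col=4), (row=9, col=8)
  Distance 11: (row=0, col=0), (row=7, col=1), (row=8, col=2), (row=9, col=3), (row=9, col=7)
  Distance 12: (row=0, col=1), (row=8, col=1)
  Distance 13: (row=9, col=1)
  Distance 14: (row=9, col=0)
Total reachable: 72 (grid has 72 open cells total)

Answer: Reachable cells: 72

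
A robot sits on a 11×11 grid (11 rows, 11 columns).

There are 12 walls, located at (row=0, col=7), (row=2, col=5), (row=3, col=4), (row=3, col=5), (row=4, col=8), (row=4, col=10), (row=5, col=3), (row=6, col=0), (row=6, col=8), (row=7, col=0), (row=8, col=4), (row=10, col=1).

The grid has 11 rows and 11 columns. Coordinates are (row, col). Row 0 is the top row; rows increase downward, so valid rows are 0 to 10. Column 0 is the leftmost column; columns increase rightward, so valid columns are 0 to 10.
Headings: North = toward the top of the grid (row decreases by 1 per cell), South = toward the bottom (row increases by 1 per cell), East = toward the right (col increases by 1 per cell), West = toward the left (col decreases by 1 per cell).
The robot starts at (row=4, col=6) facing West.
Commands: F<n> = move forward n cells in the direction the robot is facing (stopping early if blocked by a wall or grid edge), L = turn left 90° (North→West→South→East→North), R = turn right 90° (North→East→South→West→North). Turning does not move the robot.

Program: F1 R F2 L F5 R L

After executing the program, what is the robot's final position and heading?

Start: (row=4, col=6), facing West
  F1: move forward 1, now at (row=4, col=5)
  R: turn right, now facing North
  F2: move forward 0/2 (blocked), now at (row=4, col=5)
  L: turn left, now facing West
  F5: move forward 5, now at (row=4, col=0)
  R: turn right, now facing North
  L: turn left, now facing West
Final: (row=4, col=0), facing West

Answer: Final position: (row=4, col=0), facing West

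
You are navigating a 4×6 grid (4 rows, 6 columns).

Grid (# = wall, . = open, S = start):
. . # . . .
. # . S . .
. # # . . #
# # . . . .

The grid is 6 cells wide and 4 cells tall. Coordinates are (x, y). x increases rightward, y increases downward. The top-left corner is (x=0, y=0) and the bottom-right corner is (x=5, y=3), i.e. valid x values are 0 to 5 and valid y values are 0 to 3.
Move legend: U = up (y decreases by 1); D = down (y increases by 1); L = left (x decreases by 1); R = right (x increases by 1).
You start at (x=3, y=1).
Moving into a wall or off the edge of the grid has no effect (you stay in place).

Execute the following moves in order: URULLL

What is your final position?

Answer: Final position: (x=3, y=0)

Derivation:
Start: (x=3, y=1)
  U (up): (x=3, y=1) -> (x=3, y=0)
  R (right): (x=3, y=0) -> (x=4, y=0)
  U (up): blocked, stay at (x=4, y=0)
  L (left): (x=4, y=0) -> (x=3, y=0)
  L (left): blocked, stay at (x=3, y=0)
  L (left): blocked, stay at (x=3, y=0)
Final: (x=3, y=0)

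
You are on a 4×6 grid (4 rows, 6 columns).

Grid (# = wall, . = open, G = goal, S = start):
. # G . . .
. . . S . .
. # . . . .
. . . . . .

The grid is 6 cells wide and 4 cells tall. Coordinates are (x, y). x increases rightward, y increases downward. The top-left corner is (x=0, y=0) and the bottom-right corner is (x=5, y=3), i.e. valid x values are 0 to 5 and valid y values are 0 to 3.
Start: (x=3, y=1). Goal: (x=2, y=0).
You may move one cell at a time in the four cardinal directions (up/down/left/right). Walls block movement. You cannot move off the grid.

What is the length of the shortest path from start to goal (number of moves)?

BFS from (x=3, y=1) until reaching (x=2, y=0):
  Distance 0: (x=3, y=1)
  Distance 1: (x=3, y=0), (x=2, y=1), (x=4, y=1), (x=3, y=2)
  Distance 2: (x=2, y=0), (x=4, y=0), (x=1, y=1), (x=5, y=1), (x=2, y=2), (x=4, y=2), (x=3, y=3)  <- goal reached here
One shortest path (2 moves): (x=3, y=1) -> (x=2, y=1) -> (x=2, y=0)

Answer: Shortest path length: 2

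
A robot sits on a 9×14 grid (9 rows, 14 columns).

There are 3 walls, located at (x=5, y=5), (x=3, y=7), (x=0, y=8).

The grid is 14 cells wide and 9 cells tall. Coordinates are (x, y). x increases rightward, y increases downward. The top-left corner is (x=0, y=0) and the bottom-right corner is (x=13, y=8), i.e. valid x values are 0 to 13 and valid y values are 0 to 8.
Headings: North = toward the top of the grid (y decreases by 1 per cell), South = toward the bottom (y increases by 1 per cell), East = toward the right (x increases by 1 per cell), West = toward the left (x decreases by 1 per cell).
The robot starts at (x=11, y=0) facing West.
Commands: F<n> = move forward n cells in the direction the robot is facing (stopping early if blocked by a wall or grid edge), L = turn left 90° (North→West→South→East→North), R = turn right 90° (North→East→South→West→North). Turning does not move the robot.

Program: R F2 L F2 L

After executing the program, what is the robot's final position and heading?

Answer: Final position: (x=9, y=0), facing South

Derivation:
Start: (x=11, y=0), facing West
  R: turn right, now facing North
  F2: move forward 0/2 (blocked), now at (x=11, y=0)
  L: turn left, now facing West
  F2: move forward 2, now at (x=9, y=0)
  L: turn left, now facing South
Final: (x=9, y=0), facing South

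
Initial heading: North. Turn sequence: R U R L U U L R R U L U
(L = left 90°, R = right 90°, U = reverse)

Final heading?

Start: North
  R (right (90° clockwise)) -> East
  U (U-turn (180°)) -> West
  R (right (90° clockwise)) -> North
  L (left (90° counter-clockwise)) -> West
  U (U-turn (180°)) -> East
  U (U-turn (180°)) -> West
  L (left (90° counter-clockwise)) -> South
  R (right (90° clockwise)) -> West
  R (right (90° clockwise)) -> North
  U (U-turn (180°)) -> South
  L (left (90° counter-clockwise)) -> East
  U (U-turn (180°)) -> West
Final: West

Answer: Final heading: West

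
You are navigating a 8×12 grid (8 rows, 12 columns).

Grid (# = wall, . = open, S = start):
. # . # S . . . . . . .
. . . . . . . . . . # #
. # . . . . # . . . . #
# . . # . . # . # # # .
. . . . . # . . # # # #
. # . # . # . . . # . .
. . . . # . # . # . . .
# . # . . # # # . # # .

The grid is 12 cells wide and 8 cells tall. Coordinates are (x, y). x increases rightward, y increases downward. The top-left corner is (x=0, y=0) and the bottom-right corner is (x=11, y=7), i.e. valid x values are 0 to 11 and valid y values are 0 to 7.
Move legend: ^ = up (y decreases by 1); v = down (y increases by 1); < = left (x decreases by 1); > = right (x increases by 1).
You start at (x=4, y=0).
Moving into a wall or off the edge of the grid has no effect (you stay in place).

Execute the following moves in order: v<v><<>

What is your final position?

Start: (x=4, y=0)
  v (down): (x=4, y=0) -> (x=4, y=1)
  < (left): (x=4, y=1) -> (x=3, y=1)
  v (down): (x=3, y=1) -> (x=3, y=2)
  > (right): (x=3, y=2) -> (x=4, y=2)
  < (left): (x=4, y=2) -> (x=3, y=2)
  < (left): (x=3, y=2) -> (x=2, y=2)
  > (right): (x=2, y=2) -> (x=3, y=2)
Final: (x=3, y=2)

Answer: Final position: (x=3, y=2)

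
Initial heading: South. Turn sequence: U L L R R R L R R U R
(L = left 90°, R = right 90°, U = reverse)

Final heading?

Answer: Final heading: East

Derivation:
Start: South
  U (U-turn (180°)) -> North
  L (left (90° counter-clockwise)) -> West
  L (left (90° counter-clockwise)) -> South
  R (right (90° clockwise)) -> West
  R (right (90° clockwise)) -> North
  R (right (90° clockwise)) -> East
  L (left (90° counter-clockwise)) -> North
  R (right (90° clockwise)) -> East
  R (right (90° clockwise)) -> South
  U (U-turn (180°)) -> North
  R (right (90° clockwise)) -> East
Final: East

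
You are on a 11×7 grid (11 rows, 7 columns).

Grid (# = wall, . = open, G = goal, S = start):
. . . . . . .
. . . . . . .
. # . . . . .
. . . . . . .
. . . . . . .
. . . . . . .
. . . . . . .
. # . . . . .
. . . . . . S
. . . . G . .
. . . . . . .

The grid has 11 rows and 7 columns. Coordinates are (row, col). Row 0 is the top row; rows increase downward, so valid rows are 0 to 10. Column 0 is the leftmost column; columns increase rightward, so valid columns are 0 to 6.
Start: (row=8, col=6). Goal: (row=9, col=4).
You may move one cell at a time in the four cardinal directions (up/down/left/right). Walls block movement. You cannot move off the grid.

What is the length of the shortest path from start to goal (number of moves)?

BFS from (row=8, col=6) until reaching (row=9, col=4):
  Distance 0: (row=8, col=6)
  Distance 1: (row=7, col=6), (row=8, col=5), (row=9, col=6)
  Distance 2: (row=6, col=6), (row=7, col=5), (row=8, col=4), (row=9, col=5), (row=10, col=6)
  Distance 3: (row=5, col=6), (row=6, col=5), (row=7, col=4), (row=8, col=3), (row=9, col=4), (row=10, col=5)  <- goal reached here
One shortest path (3 moves): (row=8, col=6) -> (row=8, col=5) -> (row=8, col=4) -> (row=9, col=4)

Answer: Shortest path length: 3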